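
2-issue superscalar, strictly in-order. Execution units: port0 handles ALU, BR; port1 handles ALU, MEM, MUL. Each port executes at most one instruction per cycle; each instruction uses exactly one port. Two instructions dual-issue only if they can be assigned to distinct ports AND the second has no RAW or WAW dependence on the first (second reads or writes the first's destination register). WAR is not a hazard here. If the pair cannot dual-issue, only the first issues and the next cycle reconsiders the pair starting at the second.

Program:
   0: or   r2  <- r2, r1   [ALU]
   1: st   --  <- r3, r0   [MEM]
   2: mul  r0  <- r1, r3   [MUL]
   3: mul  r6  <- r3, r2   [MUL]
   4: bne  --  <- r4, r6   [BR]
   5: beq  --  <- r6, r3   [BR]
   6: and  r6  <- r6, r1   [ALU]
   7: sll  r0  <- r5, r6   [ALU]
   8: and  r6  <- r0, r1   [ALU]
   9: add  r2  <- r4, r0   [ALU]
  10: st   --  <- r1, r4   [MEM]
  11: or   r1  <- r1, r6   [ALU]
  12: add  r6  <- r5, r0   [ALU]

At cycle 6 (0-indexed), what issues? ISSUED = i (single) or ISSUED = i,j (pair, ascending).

ISSUED = 8,9

#0 head=0: or;st i0+i1 pair
#1 head=2: mul i2 no-port MUL/MUL
#2 head=3: mul i3 RAW r6
#3 head=4: bne i4 no-port BR/BR
#4 head=5: beq;and i5+i6 pair
#5 head=7: sll i7 RAW r0
#6 head=8: and;add i8+i9 pair
#7 head=10: st;or i10+i11 pair
#8 head=12: add i12 tail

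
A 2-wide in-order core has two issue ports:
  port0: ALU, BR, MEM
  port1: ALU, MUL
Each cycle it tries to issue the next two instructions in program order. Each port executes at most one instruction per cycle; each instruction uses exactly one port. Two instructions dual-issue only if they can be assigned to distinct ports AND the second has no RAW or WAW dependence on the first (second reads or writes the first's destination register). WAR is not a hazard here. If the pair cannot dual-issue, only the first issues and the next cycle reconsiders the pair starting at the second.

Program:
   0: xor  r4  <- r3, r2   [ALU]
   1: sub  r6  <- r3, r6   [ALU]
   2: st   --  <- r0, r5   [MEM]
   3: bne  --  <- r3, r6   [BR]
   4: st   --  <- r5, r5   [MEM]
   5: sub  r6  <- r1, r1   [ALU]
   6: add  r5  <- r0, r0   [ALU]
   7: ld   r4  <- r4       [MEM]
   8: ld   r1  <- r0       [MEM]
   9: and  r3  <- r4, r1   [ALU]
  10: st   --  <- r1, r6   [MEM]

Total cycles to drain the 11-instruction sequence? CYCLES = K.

CYCLES = 7

0. xor/sub @i0/i1  | dual
1. st @i2  | no-port MEM/BR
2. bne @i3  | no-port BR/MEM
3. st/sub @i4/i5  | dual
4. add/ld @i6/i7  | dual
5. ld @i8  | RAW r1
6. and/st @i9/i10  | dual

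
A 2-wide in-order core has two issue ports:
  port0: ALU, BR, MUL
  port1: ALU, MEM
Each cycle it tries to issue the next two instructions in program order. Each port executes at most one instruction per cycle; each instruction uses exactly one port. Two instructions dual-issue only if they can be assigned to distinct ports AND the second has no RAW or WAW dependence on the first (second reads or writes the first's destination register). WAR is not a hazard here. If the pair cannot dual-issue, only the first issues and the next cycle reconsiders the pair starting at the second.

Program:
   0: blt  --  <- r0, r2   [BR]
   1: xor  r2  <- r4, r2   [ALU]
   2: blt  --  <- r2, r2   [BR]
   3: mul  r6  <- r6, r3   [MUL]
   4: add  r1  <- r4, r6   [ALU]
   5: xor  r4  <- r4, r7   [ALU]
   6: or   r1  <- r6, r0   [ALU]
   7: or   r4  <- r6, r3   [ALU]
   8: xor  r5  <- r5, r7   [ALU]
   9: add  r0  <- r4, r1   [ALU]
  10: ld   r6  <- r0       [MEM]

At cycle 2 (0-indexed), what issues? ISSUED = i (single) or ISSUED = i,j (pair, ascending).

  cy0 -> i0,i1 (blt.BR/xor.ALU) pair
  cy1 -> i2 (blt.BR) no-port BR/MUL
  cy2 -> i3 (mul.MUL) RAW r6
  cy3 -> i4,i5 (add.ALU/xor.ALU) pair
  cy4 -> i6,i7 (or.ALU/or.ALU) pair
  cy5 -> i8,i9 (xor.ALU/add.ALU) pair
  cy6 -> i10 (ld.MEM) tail

ISSUED = 3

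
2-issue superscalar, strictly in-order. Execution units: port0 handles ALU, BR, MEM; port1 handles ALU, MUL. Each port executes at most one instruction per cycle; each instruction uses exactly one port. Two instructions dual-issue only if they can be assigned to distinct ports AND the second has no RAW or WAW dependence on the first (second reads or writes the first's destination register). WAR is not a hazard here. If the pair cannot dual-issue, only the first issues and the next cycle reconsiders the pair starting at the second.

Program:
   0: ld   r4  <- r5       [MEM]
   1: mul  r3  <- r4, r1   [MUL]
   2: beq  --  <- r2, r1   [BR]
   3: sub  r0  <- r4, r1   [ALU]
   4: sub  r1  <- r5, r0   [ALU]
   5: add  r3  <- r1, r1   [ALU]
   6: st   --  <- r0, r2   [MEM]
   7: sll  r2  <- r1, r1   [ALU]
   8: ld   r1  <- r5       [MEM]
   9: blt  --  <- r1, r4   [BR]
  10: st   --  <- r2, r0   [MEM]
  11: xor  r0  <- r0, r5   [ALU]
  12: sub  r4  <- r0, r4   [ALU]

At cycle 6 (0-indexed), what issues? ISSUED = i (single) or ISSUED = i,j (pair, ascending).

  cy0 -> i0 (ld) RAW r4
  cy1 -> i1/i2 (mul+beq) dual
  cy2 -> i3 (sub) RAW r0
  cy3 -> i4 (sub) RAW r1
  cy4 -> i5/i6 (add+st) dual
  cy5 -> i7/i8 (sll+ld) dual
  cy6 -> i9 (blt) no-port BR/MEM
  cy7 -> i10/i11 (st+xor) dual
  cy8 -> i12 (sub) tail

ISSUED = 9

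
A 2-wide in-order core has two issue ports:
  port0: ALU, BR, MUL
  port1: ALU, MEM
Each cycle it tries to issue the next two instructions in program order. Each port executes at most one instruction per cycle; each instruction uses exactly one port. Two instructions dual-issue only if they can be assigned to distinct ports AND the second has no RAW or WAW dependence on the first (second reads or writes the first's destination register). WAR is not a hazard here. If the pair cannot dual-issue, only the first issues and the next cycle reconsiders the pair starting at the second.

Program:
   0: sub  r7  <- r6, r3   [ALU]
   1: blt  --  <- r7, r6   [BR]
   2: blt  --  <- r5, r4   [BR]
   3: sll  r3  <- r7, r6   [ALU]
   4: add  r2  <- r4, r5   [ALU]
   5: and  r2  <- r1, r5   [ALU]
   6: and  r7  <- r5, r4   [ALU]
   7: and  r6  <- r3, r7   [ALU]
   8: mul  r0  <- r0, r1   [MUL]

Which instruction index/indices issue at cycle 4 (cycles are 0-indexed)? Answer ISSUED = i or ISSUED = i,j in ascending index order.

#0 head=0: sub i0 RAW r7
#1 head=1: blt i1 no-port BR/BR
#2 head=2: blt/sll i2&i3 2-wide
#3 head=4: add i4 WAW r2
#4 head=5: and/and i5&i6 2-wide
#5 head=7: and/mul i7&i8 2-wide

ISSUED = 5,6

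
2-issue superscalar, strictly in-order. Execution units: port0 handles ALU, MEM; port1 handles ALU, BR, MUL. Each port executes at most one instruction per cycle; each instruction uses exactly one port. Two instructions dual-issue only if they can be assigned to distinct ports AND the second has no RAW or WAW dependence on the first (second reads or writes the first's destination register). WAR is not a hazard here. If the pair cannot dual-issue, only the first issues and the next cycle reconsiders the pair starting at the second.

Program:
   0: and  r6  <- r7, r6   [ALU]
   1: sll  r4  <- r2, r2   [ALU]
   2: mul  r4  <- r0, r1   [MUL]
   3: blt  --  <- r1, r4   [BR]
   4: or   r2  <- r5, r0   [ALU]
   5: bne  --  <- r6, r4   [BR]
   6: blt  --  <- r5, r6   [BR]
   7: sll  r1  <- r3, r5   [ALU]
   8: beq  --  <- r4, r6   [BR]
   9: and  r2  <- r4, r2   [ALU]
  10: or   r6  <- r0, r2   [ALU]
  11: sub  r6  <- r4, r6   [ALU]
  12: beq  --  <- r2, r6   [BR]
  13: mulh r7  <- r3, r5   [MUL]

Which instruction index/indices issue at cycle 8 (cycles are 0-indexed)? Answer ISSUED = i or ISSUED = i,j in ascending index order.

#0 head=0: and.ALU+sll.ALU i0+i1 pair
#1 head=2: mul.MUL i2 no-port MUL/BR
#2 head=3: blt.BR+or.ALU i3+i4 pair
#3 head=5: bne.BR i5 no-port BR/BR
#4 head=6: blt.BR+sll.ALU i6+i7 pair
#5 head=8: beq.BR+and.ALU i8+i9 pair
#6 head=10: or.ALU i10 RAW+WAW r6
#7 head=11: sub.ALU i11 RAW r6
#8 head=12: beq.BR i12 no-port BR/MUL
#9 head=13: mulh.MUL i13 tail

ISSUED = 12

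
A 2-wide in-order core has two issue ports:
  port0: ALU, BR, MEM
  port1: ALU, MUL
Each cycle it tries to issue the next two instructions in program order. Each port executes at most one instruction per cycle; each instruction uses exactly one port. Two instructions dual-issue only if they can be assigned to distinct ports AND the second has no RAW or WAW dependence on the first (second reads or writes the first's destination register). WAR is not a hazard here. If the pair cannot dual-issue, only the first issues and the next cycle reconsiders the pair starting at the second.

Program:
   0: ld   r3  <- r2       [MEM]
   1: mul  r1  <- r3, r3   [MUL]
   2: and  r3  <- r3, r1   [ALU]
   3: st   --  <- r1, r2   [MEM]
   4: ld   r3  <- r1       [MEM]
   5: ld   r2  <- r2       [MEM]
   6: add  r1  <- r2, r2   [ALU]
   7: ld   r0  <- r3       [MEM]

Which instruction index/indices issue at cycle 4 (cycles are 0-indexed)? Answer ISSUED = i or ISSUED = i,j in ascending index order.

ISSUED = 5

c0: i0 ld.MEM  RAW r3
c1: i1 mul.MUL  RAW r1
c2: i2/i3 and.ALU;st.MEM  dual
c3: i4 ld.MEM  no-port MEM/MEM
c4: i5 ld.MEM  RAW r2
c5: i6/i7 add.ALU;ld.MEM  dual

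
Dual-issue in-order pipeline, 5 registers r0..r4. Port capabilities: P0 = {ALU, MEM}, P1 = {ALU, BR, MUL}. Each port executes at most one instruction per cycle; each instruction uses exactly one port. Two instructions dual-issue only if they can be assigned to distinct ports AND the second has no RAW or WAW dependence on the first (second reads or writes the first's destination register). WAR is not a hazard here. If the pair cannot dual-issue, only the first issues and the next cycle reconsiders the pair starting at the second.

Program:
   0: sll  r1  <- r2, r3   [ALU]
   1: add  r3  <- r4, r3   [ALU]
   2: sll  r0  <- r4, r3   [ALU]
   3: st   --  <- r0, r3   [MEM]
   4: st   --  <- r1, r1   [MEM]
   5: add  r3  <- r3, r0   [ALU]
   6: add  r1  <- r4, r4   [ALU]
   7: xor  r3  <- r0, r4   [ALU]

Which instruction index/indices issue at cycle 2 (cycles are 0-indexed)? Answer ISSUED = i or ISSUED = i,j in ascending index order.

ISSUED = 3

c0: i0/i1 sll.ALU;add.ALU  pair
c1: i2 sll.ALU  RAW r0
c2: i3 st.MEM  no-port MEM/MEM
c3: i4/i5 st.MEM;add.ALU  pair
c4: i6/i7 add.ALU;xor.ALU  pair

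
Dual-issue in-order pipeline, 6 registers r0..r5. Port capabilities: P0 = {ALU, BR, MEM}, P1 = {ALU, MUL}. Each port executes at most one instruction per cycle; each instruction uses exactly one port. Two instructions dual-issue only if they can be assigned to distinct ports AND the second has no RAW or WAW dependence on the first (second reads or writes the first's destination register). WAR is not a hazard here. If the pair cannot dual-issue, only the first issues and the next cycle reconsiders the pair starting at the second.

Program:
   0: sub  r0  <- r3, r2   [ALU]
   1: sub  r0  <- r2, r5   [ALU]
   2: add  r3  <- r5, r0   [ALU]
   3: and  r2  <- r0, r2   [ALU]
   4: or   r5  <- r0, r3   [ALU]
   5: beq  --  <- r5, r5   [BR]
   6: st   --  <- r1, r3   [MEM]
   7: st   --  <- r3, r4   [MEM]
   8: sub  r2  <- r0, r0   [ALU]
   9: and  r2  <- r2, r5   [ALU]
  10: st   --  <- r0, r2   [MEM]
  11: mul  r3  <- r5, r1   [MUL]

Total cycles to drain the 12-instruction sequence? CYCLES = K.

CYCLES = 9

0. sub @i0  | WAW r0
1. sub @i1  | RAW r0
2. add/and @i2/i3  | 2-wide
3. or @i4  | RAW r5
4. beq @i5  | no-port BR/MEM
5. st @i6  | no-port MEM/MEM
6. st/sub @i7/i8  | 2-wide
7. and @i9  | RAW r2
8. st/mul @i10/i11  | 2-wide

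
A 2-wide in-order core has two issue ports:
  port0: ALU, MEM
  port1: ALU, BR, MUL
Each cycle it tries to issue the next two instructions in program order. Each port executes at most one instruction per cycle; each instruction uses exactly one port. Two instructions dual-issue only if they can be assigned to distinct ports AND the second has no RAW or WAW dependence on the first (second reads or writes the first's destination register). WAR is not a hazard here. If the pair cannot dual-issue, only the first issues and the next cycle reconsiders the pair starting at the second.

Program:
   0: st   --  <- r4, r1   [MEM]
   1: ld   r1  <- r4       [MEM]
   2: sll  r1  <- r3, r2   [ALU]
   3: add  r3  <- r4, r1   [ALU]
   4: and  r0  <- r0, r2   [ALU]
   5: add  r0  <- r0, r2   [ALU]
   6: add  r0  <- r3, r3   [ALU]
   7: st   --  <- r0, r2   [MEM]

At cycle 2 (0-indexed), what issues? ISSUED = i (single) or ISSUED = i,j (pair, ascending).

c0: i0 st.MEM  no-port MEM/MEM
c1: i1 ld.MEM  WAW r1
c2: i2 sll.ALU  RAW r1
c3: i3&i4 add.ALU/and.ALU  pair
c4: i5 add.ALU  WAW r0
c5: i6 add.ALU  RAW r0
c6: i7 st.MEM  tail

ISSUED = 2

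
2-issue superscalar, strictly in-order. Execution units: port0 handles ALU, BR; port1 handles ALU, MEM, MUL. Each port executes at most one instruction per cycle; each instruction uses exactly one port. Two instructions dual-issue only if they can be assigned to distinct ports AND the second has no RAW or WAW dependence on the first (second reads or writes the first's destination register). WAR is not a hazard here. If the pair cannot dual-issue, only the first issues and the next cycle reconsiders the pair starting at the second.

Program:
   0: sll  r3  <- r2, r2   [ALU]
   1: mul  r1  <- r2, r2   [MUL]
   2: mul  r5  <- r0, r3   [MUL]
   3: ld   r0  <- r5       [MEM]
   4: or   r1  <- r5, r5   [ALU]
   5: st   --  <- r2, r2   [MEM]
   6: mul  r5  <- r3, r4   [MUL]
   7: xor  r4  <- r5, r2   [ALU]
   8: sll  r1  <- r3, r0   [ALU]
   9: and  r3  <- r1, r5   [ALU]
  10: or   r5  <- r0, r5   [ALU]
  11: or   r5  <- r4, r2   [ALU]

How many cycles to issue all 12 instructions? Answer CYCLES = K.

  cy0 -> i0+i1 (sll.ALU+mul.MUL) pair
  cy1 -> i2 (mul.MUL) no-port MUL/MEM
  cy2 -> i3+i4 (ld.MEM+or.ALU) pair
  cy3 -> i5 (st.MEM) no-port MEM/MUL
  cy4 -> i6 (mul.MUL) RAW r5
  cy5 -> i7+i8 (xor.ALU+sll.ALU) pair
  cy6 -> i9+i10 (and.ALU+or.ALU) pair
  cy7 -> i11 (or.ALU) tail

CYCLES = 8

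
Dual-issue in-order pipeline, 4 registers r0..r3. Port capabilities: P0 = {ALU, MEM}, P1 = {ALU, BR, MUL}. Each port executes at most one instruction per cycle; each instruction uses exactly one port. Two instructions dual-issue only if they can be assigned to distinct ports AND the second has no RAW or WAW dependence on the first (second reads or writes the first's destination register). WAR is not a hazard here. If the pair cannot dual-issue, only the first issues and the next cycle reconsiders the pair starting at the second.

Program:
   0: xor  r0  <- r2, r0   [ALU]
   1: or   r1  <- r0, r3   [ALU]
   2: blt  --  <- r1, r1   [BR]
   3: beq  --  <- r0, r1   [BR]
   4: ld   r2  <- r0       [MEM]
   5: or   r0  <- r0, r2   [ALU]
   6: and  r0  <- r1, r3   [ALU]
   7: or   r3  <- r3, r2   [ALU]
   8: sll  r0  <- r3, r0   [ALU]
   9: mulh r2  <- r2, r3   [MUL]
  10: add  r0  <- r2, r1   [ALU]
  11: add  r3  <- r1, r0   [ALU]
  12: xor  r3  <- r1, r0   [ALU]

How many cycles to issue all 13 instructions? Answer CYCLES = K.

CYCLES = 10

#0 head=0: xor.ALU i0 RAW r0
#1 head=1: or.ALU i1 RAW r1
#2 head=2: blt.BR i2 no-port BR/BR
#3 head=3: beq.BR ld.MEM i3+i4 pair
#4 head=5: or.ALU i5 WAW r0
#5 head=6: and.ALU or.ALU i6+i7 pair
#6 head=8: sll.ALU mulh.MUL i8+i9 pair
#7 head=10: add.ALU i10 RAW r0
#8 head=11: add.ALU i11 WAW r3
#9 head=12: xor.ALU i12 tail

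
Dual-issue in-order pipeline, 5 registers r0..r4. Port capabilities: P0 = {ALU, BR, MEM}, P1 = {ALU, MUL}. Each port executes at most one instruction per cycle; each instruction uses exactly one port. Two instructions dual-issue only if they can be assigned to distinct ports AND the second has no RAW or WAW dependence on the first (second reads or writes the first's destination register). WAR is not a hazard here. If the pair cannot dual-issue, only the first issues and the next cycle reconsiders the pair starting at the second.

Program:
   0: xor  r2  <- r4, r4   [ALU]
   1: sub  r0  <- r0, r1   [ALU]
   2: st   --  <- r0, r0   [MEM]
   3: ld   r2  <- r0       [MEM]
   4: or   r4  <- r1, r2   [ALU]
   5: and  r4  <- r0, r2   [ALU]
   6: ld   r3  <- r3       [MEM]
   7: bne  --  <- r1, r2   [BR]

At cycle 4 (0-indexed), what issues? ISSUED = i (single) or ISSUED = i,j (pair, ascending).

t=0 i0&i1:xor.ALU;sub.ALU ; dual
t=1 i2:st.MEM ; no-port MEM/MEM
t=2 i3:ld.MEM ; RAW r2
t=3 i4:or.ALU ; WAW r4
t=4 i5&i6:and.ALU;ld.MEM ; dual
t=5 i7:bne.BR ; tail

ISSUED = 5,6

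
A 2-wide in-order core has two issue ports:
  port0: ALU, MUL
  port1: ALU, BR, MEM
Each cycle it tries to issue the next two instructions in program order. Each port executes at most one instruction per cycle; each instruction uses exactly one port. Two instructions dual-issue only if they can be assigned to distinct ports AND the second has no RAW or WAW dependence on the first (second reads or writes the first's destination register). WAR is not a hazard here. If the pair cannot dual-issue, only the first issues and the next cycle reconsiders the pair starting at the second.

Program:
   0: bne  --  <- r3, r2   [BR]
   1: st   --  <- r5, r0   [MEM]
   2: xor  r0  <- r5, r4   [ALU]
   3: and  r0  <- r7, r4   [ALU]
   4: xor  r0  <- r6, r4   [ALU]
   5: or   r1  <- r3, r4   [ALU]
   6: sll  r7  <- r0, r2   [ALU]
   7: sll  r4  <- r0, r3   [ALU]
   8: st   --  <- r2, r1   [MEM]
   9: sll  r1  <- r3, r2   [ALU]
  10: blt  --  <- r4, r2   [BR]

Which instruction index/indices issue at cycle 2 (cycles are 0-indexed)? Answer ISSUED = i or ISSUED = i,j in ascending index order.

  cy0 -> i0 (bne.BR) no-port BR/MEM
  cy1 -> i1/i2 (st.MEM xor.ALU) 2-wide
  cy2 -> i3 (and.ALU) WAW r0
  cy3 -> i4/i5 (xor.ALU or.ALU) 2-wide
  cy4 -> i6/i7 (sll.ALU sll.ALU) 2-wide
  cy5 -> i8/i9 (st.MEM sll.ALU) 2-wide
  cy6 -> i10 (blt.BR) tail

ISSUED = 3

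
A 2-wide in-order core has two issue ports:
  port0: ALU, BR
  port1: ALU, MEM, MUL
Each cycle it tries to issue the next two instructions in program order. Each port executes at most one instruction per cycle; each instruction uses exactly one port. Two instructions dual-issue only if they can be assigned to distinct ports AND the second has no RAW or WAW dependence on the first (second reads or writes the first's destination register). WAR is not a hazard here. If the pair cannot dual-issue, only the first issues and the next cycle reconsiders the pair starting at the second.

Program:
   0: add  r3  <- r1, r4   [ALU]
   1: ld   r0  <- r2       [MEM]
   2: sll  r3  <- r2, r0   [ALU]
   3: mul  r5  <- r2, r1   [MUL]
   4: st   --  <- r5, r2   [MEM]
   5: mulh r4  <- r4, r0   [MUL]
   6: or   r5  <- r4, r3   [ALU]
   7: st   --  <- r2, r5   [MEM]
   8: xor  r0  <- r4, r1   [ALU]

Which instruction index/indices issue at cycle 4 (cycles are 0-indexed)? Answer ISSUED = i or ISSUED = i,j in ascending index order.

t=0 i0/i1:add;ld ; dual
t=1 i2/i3:sll;mul ; dual
t=2 i4:st ; no-port MEM/MUL
t=3 i5:mulh ; RAW r4
t=4 i6:or ; RAW r5
t=5 i7/i8:st;xor ; dual

ISSUED = 6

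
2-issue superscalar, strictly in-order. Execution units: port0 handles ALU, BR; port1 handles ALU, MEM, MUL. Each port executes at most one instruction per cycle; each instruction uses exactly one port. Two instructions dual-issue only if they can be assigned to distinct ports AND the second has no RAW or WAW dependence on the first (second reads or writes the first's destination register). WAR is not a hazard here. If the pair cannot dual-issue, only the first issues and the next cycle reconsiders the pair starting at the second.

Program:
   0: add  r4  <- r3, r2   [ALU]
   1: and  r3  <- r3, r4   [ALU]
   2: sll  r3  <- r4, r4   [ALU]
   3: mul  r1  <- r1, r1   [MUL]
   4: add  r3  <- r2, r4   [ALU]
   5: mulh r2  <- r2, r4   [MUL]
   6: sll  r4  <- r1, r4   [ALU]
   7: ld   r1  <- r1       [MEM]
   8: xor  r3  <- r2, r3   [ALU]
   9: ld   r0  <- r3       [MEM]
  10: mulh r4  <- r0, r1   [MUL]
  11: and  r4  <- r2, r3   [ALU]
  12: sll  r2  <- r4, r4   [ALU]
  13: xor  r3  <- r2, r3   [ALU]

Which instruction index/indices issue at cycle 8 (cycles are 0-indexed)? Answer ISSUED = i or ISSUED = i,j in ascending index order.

0. add.ALU @i0  | RAW r4
1. and.ALU @i1  | WAW r3
2. sll.ALU+mul.MUL @i2+i3  | 2-wide
3. add.ALU+mulh.MUL @i4+i5  | 2-wide
4. sll.ALU+ld.MEM @i6+i7  | 2-wide
5. xor.ALU @i8  | RAW r3
6. ld.MEM @i9  | no-port MEM/MUL
7. mulh.MUL @i10  | WAW r4
8. and.ALU @i11  | RAW r4
9. sll.ALU @i12  | RAW r2
10. xor.ALU @i13  | tail

ISSUED = 11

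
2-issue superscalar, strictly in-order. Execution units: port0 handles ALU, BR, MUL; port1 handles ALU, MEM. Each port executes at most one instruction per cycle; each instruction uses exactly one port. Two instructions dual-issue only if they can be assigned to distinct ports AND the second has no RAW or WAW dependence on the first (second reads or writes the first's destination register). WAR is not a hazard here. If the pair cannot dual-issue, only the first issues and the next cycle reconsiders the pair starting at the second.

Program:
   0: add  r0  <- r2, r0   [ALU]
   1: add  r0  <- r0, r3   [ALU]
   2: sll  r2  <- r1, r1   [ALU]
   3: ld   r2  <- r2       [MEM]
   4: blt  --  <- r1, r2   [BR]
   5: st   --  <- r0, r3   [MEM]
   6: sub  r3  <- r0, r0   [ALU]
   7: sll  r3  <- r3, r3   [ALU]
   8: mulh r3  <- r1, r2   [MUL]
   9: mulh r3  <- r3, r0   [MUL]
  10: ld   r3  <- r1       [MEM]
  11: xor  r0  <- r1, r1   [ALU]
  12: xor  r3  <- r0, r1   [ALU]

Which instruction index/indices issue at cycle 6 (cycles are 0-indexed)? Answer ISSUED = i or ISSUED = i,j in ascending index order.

[0] i0  add.ALU  -- RAW+WAW r0
[1] i1,i2  add.ALU sll.ALU  -- pair
[2] i3  ld.MEM  -- RAW r2
[3] i4,i5  blt.BR st.MEM  -- pair
[4] i6  sub.ALU  -- RAW+WAW r3
[5] i7  sll.ALU  -- WAW r3
[6] i8  mulh.MUL  -- no-port MUL/MUL
[7] i9  mulh.MUL  -- WAW r3
[8] i10,i11  ld.MEM xor.ALU  -- pair
[9] i12  xor.ALU  -- tail

ISSUED = 8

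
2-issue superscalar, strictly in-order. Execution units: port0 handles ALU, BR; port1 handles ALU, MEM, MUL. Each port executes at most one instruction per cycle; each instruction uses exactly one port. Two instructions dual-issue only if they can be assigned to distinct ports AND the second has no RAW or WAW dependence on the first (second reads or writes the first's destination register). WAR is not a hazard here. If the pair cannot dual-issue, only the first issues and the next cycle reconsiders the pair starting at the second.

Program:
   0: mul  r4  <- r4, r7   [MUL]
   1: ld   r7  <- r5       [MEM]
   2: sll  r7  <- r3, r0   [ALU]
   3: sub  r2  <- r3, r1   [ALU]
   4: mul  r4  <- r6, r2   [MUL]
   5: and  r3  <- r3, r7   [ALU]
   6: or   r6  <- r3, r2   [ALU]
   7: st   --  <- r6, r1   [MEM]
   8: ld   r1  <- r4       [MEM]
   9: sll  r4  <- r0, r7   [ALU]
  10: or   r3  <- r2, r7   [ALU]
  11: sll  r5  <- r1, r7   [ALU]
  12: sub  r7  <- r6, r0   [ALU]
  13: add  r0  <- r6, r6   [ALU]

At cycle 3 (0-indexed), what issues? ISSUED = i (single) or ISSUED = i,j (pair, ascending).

ISSUED = 4,5

t=0 i0:mul.MUL ; no-port MUL/MEM
t=1 i1:ld.MEM ; WAW r7
t=2 i2&i3:sll.ALU sub.ALU ; pair
t=3 i4&i5:mul.MUL and.ALU ; pair
t=4 i6:or.ALU ; RAW r6
t=5 i7:st.MEM ; no-port MEM/MEM
t=6 i8&i9:ld.MEM sll.ALU ; pair
t=7 i10&i11:or.ALU sll.ALU ; pair
t=8 i12&i13:sub.ALU add.ALU ; pair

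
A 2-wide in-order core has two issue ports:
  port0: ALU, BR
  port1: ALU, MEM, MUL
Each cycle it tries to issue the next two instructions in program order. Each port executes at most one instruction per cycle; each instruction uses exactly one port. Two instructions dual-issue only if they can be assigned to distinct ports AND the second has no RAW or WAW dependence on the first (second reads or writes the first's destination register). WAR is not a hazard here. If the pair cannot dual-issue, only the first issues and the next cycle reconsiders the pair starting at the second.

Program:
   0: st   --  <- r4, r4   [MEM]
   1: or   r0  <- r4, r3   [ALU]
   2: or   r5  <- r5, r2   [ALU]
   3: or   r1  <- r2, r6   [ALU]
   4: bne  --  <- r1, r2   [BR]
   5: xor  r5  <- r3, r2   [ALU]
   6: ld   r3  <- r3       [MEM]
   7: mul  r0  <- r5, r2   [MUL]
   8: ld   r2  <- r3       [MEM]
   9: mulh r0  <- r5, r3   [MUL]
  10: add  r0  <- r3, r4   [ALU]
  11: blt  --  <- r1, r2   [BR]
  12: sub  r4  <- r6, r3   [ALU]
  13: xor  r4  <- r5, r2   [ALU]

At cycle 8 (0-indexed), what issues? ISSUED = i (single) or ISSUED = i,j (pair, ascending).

  cy0 -> i0,i1 (st.MEM or.ALU) dual
  cy1 -> i2,i3 (or.ALU or.ALU) dual
  cy2 -> i4,i5 (bne.BR xor.ALU) dual
  cy3 -> i6 (ld.MEM) no-port MEM/MUL
  cy4 -> i7 (mul.MUL) no-port MUL/MEM
  cy5 -> i8 (ld.MEM) no-port MEM/MUL
  cy6 -> i9 (mulh.MUL) WAW r0
  cy7 -> i10,i11 (add.ALU blt.BR) dual
  cy8 -> i12 (sub.ALU) WAW r4
  cy9 -> i13 (xor.ALU) tail

ISSUED = 12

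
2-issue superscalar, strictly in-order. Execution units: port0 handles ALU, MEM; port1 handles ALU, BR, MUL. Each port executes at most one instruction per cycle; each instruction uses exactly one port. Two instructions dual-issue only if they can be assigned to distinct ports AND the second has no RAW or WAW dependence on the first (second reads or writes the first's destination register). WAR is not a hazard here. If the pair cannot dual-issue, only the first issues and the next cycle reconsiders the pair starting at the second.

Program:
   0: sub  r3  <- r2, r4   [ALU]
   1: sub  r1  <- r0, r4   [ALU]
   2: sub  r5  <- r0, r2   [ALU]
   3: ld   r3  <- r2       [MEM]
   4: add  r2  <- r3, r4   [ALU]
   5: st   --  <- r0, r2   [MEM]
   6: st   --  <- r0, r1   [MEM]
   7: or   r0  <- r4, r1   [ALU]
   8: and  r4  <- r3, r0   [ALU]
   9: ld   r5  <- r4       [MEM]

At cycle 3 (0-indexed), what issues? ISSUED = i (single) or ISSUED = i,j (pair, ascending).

ISSUED = 5

0. sub/sub @i0,i1  | pair
1. sub/ld @i2,i3  | pair
2. add @i4  | RAW r2
3. st @i5  | no-port MEM/MEM
4. st/or @i6,i7  | pair
5. and @i8  | RAW r4
6. ld @i9  | tail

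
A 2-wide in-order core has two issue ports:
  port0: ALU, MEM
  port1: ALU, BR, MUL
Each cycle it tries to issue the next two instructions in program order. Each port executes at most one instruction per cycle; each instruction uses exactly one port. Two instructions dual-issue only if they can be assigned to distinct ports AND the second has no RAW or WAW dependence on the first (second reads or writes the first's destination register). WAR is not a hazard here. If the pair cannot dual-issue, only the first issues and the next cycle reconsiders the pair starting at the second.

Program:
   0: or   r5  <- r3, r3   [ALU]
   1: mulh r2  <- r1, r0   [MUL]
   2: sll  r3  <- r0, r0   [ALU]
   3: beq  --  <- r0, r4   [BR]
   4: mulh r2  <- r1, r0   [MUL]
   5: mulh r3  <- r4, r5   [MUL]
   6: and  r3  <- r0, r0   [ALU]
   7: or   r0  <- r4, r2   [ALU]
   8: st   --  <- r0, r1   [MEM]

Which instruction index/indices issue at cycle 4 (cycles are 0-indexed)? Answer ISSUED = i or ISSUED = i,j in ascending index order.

ISSUED = 6,7

#0 head=0: or.ALU+mulh.MUL i0+i1 2-wide
#1 head=2: sll.ALU+beq.BR i2+i3 2-wide
#2 head=4: mulh.MUL i4 no-port MUL/MUL
#3 head=5: mulh.MUL i5 WAW r3
#4 head=6: and.ALU+or.ALU i6+i7 2-wide
#5 head=8: st.MEM i8 tail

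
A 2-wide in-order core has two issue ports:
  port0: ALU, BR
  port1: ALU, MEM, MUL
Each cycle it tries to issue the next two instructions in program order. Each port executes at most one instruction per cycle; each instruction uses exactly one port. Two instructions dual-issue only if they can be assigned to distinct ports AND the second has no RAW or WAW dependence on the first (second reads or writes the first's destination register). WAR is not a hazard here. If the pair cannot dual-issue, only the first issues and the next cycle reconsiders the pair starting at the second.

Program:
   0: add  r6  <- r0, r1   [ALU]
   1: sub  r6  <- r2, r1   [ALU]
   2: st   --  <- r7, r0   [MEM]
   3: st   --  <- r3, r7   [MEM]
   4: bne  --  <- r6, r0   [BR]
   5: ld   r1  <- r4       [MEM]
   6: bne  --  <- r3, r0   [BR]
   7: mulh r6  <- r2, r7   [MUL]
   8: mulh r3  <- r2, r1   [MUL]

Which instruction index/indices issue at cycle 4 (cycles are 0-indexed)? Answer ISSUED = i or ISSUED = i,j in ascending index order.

0. add.ALU @i0  | WAW r6
1. sub.ALU st.MEM @i1&i2  | pair
2. st.MEM bne.BR @i3&i4  | pair
3. ld.MEM bne.BR @i5&i6  | pair
4. mulh.MUL @i7  | no-port MUL/MUL
5. mulh.MUL @i8  | tail

ISSUED = 7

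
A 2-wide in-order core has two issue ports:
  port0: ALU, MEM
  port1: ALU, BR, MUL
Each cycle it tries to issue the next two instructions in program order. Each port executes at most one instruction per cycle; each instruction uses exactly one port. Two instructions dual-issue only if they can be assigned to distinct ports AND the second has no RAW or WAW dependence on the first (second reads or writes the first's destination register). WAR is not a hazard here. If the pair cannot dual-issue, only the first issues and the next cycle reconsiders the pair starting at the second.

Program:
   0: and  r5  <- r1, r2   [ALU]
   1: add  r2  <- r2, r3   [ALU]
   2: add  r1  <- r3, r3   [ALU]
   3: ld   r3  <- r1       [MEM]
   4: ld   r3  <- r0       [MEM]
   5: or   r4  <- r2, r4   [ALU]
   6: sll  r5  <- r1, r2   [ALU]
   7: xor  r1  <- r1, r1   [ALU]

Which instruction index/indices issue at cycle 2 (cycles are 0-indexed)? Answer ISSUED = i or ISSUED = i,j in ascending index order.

ISSUED = 3

c0: i0+i1 and+add  pair
c1: i2 add  RAW r1
c2: i3 ld  no-port MEM/MEM
c3: i4+i5 ld+or  pair
c4: i6+i7 sll+xor  pair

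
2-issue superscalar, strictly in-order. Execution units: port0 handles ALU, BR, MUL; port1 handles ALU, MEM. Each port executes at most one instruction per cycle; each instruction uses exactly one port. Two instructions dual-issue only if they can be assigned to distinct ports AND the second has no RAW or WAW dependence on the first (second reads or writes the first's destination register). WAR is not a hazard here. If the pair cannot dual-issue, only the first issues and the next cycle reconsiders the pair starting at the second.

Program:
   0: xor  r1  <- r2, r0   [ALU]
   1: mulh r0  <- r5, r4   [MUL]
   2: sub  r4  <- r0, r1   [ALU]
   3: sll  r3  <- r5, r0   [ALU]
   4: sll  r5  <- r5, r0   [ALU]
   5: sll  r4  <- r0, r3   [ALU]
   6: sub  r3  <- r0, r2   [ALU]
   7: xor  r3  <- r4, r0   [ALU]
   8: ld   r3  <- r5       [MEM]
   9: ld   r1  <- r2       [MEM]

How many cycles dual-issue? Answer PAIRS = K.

PAIRS = 3

[0] i0,i1  xor;mulh  -- 2-wide
[1] i2,i3  sub;sll  -- 2-wide
[2] i4,i5  sll;sll  -- 2-wide
[3] i6  sub  -- WAW r3
[4] i7  xor  -- WAW r3
[5] i8  ld  -- no-port MEM/MEM
[6] i9  ld  -- tail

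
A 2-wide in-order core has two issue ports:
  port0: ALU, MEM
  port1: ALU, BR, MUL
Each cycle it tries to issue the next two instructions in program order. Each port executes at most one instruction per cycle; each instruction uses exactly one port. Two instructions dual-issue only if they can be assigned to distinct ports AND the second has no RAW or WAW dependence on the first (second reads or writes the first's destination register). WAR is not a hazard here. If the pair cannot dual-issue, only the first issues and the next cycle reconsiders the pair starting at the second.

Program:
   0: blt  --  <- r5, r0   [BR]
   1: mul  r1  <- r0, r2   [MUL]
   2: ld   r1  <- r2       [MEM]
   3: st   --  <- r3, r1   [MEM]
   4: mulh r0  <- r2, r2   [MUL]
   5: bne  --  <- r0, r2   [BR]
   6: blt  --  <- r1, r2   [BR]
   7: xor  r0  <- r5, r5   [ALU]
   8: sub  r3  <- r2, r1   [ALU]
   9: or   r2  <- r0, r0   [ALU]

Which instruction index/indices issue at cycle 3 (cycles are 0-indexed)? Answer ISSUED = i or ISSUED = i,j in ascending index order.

0. blt.BR @i0  | no-port BR/MUL
1. mul.MUL @i1  | WAW r1
2. ld.MEM @i2  | no-port MEM/MEM
3. st.MEM+mulh.MUL @i3+i4  | 2-wide
4. bne.BR @i5  | no-port BR/BR
5. blt.BR+xor.ALU @i6+i7  | 2-wide
6. sub.ALU+or.ALU @i8+i9  | 2-wide

ISSUED = 3,4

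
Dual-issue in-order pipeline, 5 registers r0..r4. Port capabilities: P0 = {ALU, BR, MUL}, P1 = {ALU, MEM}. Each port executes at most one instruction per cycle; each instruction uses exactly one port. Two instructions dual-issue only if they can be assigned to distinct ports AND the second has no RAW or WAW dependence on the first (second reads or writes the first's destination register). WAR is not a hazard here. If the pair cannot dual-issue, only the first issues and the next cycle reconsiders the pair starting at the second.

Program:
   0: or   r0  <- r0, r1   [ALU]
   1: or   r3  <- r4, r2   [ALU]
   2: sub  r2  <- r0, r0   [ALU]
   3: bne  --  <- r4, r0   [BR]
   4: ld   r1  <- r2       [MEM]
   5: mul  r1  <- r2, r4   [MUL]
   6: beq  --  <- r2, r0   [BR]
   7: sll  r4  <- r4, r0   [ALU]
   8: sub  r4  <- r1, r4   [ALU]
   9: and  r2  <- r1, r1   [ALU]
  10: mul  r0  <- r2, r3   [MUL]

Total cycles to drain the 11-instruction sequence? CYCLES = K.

CYCLES = 7

c0: i0/i1 or or  dual
c1: i2/i3 sub bne  dual
c2: i4 ld  WAW r1
c3: i5 mul  no-port MUL/BR
c4: i6/i7 beq sll  dual
c5: i8/i9 sub and  dual
c6: i10 mul  tail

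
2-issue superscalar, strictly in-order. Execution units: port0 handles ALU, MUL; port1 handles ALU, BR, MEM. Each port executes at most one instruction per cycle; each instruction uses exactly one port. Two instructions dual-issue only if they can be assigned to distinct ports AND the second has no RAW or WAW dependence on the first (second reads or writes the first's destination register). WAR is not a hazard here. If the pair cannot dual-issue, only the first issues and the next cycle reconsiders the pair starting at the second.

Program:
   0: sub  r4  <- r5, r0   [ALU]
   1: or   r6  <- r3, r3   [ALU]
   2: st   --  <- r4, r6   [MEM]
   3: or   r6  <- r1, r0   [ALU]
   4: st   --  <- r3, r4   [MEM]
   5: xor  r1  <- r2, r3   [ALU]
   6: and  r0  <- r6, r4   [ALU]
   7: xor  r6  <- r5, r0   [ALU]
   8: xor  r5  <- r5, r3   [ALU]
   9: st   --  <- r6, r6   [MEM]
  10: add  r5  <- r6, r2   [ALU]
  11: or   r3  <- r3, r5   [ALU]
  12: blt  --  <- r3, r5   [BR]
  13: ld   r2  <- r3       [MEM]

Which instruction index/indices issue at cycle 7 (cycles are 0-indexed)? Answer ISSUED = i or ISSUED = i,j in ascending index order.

0. sub.ALU/or.ALU @i0/i1  | pair
1. st.MEM/or.ALU @i2/i3  | pair
2. st.MEM/xor.ALU @i4/i5  | pair
3. and.ALU @i6  | RAW r0
4. xor.ALU/xor.ALU @i7/i8  | pair
5. st.MEM/add.ALU @i9/i10  | pair
6. or.ALU @i11  | RAW r3
7. blt.BR @i12  | no-port BR/MEM
8. ld.MEM @i13  | tail

ISSUED = 12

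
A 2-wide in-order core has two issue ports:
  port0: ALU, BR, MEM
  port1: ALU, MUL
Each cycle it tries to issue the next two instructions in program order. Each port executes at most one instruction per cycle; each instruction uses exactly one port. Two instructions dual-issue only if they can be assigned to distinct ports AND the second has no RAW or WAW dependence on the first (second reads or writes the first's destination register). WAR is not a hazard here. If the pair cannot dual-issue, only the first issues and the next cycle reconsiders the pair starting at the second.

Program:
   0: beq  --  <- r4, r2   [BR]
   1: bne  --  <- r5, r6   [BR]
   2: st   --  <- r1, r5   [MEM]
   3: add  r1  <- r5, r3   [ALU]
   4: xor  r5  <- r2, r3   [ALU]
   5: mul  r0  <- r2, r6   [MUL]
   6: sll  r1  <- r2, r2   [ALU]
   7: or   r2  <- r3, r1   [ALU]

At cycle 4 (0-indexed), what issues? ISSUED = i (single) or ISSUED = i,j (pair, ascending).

  cy0 -> i0 (beq) no-port BR/BR
  cy1 -> i1 (bne) no-port BR/MEM
  cy2 -> i2&i3 (st+add) 2-wide
  cy3 -> i4&i5 (xor+mul) 2-wide
  cy4 -> i6 (sll) RAW r1
  cy5 -> i7 (or) tail

ISSUED = 6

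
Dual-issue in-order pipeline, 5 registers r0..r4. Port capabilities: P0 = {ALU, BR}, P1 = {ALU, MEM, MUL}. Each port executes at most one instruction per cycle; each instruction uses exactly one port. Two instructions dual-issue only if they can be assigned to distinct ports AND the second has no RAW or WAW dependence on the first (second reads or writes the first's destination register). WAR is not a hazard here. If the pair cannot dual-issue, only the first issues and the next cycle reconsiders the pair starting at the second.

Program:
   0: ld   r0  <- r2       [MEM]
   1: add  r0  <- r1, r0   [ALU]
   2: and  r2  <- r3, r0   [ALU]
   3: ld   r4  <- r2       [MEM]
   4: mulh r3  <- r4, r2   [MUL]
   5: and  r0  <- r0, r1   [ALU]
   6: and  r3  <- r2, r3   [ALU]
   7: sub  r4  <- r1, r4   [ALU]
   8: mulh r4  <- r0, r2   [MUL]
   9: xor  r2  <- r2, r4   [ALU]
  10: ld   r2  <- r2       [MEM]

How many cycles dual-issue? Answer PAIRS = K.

[0] i0  ld  -- RAW+WAW r0
[1] i1  add  -- RAW r0
[2] i2  and  -- RAW r2
[3] i3  ld  -- no-port MEM/MUL
[4] i4,i5  mulh/and  -- dual
[5] i6,i7  and/sub  -- dual
[6] i8  mulh  -- RAW r4
[7] i9  xor  -- RAW+WAW r2
[8] i10  ld  -- tail

PAIRS = 2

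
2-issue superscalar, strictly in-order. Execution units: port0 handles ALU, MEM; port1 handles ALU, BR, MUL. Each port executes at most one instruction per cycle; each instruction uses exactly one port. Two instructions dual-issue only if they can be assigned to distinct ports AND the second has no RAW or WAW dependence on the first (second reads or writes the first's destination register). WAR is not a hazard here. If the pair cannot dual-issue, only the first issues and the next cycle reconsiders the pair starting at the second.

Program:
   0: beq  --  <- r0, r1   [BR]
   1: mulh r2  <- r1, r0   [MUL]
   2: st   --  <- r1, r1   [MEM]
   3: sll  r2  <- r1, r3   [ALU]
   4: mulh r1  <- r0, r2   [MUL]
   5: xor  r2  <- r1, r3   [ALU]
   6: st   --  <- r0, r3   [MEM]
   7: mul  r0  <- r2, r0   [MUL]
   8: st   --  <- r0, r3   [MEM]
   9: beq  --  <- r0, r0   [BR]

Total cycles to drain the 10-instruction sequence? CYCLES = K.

0. beq.BR @i0  | no-port BR/MUL
1. mulh.MUL/st.MEM @i1&i2  | dual
2. sll.ALU @i3  | RAW r2
3. mulh.MUL @i4  | RAW r1
4. xor.ALU/st.MEM @i5&i6  | dual
5. mul.MUL @i7  | RAW r0
6. st.MEM/beq.BR @i8&i9  | dual

CYCLES = 7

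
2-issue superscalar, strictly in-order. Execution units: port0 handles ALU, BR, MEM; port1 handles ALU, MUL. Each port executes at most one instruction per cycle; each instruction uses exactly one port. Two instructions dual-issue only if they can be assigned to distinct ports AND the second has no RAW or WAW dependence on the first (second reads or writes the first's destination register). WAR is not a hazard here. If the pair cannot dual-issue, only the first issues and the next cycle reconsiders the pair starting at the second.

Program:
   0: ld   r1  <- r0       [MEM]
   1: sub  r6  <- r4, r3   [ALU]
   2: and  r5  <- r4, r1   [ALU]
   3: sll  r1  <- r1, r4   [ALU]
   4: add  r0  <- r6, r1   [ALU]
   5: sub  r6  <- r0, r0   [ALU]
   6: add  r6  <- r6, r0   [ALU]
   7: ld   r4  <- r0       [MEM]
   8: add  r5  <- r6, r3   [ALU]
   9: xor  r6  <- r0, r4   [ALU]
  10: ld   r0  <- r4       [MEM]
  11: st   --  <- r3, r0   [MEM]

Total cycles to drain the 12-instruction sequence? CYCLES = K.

#0 head=0: ld.MEM+sub.ALU i0/i1 2-wide
#1 head=2: and.ALU+sll.ALU i2/i3 2-wide
#2 head=4: add.ALU i4 RAW r0
#3 head=5: sub.ALU i5 RAW+WAW r6
#4 head=6: add.ALU+ld.MEM i6/i7 2-wide
#5 head=8: add.ALU+xor.ALU i8/i9 2-wide
#6 head=10: ld.MEM i10 no-port MEM/MEM
#7 head=11: st.MEM i11 tail

CYCLES = 8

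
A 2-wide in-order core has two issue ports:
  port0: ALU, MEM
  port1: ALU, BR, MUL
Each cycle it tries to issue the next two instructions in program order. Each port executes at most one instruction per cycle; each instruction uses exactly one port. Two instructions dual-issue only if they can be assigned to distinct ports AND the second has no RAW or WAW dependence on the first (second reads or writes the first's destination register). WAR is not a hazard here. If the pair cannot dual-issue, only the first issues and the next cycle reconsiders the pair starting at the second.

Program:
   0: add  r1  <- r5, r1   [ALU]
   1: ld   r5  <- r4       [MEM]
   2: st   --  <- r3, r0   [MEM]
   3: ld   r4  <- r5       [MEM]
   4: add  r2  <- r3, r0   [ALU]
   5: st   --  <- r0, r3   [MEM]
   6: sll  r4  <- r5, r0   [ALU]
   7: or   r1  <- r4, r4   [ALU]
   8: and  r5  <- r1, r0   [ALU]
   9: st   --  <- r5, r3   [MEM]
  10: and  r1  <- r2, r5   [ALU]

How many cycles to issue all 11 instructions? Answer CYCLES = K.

[0] i0&i1  add/ld  -- 2-wide
[1] i2  st  -- no-port MEM/MEM
[2] i3&i4  ld/add  -- 2-wide
[3] i5&i6  st/sll  -- 2-wide
[4] i7  or  -- RAW r1
[5] i8  and  -- RAW r5
[6] i9&i10  st/and  -- 2-wide

CYCLES = 7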